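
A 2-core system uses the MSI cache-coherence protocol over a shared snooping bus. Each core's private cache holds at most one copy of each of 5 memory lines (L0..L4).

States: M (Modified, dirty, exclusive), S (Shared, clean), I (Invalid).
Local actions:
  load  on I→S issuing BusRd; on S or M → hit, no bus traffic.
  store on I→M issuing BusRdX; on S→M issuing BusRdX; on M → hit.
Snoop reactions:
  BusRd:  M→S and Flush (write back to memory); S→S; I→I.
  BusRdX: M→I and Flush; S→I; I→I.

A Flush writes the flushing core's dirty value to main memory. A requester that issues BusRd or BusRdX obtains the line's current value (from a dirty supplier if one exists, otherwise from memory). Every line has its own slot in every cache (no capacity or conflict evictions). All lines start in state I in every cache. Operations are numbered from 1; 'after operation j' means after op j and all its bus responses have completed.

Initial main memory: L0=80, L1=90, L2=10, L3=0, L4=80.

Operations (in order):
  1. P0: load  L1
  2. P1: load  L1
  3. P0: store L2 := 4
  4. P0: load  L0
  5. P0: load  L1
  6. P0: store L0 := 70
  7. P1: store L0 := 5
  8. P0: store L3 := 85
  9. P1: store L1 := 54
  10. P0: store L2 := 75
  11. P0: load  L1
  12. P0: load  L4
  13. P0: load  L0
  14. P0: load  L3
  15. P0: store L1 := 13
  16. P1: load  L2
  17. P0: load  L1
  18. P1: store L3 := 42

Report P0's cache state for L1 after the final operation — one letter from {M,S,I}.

state = M

1. P0: load  L1  bus=[BusRd]  L1: P0=S P1=I  mem[L1]=90
2. P1: load  L1  bus=[BusRd]  L1: P0=S P1=S  mem[L1]=90
3. P0: store L2 := 4  bus=[BusRdX]  L2: P0=M P1=I  mem[L2]=10
4. P0: load  L0  bus=[BusRd]  L0: P0=S P1=I  mem[L0]=80
5. P0: load  L1  bus=[-]  L1: P0=S P1=S  mem[L1]=90
6. P0: store L0 := 70  bus=[BusRdX]  L0: P0=M P1=I  mem[L0]=80
7. P1: store L0 := 5  bus=[BusRdX,Flush]  L0: P0=I P1=M  mem[L0]=70
8. P0: store L3 := 85  bus=[BusRdX]  L3: P0=M P1=I  mem[L3]=0
9. P1: store L1 := 54  bus=[BusRdX]  L1: P0=I P1=M  mem[L1]=90
10. P0: store L2 := 75  bus=[-]  L2: P0=M P1=I  mem[L2]=10
11. P0: load  L1  bus=[BusRd,Flush]  L1: P0=S P1=S  mem[L1]=54
12. P0: load  L4  bus=[BusRd]  L4: P0=S P1=I  mem[L4]=80
13. P0: load  L0  bus=[BusRd,Flush]  L0: P0=S P1=S  mem[L0]=5
14. P0: load  L3  bus=[-]  L3: P0=M P1=I  mem[L3]=0
15. P0: store L1 := 13  bus=[BusRdX]  L1: P0=M P1=I  mem[L1]=54
16. P1: load  L2  bus=[BusRd,Flush]  L2: P0=S P1=S  mem[L2]=75
17. P0: load  L1  bus=[-]  L1: P0=M P1=I  mem[L1]=54
18. P1: store L3 := 42  bus=[BusRdX,Flush]  L3: P0=I P1=M  mem[L3]=85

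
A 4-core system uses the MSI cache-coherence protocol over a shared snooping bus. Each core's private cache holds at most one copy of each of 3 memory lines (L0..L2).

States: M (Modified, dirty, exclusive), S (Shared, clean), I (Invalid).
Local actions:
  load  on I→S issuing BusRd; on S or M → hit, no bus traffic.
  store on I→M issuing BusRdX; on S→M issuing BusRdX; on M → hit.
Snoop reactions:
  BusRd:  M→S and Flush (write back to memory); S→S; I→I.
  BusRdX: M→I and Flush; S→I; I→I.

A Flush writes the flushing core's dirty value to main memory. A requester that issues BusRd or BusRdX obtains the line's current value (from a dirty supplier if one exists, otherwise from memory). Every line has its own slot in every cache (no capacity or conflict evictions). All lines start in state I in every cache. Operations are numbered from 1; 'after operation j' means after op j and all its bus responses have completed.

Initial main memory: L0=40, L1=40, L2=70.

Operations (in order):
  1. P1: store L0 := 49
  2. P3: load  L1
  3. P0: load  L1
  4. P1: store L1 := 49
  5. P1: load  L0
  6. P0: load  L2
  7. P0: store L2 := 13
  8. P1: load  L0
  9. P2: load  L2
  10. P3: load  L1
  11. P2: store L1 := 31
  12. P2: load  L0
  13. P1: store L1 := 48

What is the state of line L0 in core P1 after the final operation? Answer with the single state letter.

state = S

  op1 P1: store L0 := 49 → I/M/I/I on L0; bus BusRdX; mem=40
  op2 P3: load  L1 → I/I/I/S on L1; bus BusRd; mem=40
  op3 P0: load  L1 → S/I/I/S on L1; bus BusRd; mem=40
  op4 P1: store L1 := 49 → I/M/I/I on L1; bus BusRdX; mem=40
  op5 P1: load  L0 → I/M/I/I on L0; bus (none); mem=40
  op6 P0: load  L2 → S/I/I/I on L2; bus BusRd; mem=70
  op7 P0: store L2 := 13 → M/I/I/I on L2; bus BusRdX; mem=70
  op8 P1: load  L0 → I/M/I/I on L0; bus (none); mem=40
  op9 P2: load  L2 → S/I/S/I on L2; bus BusRd Flush; mem=13
  op10 P3: load  L1 → I/S/I/S on L1; bus BusRd Flush; mem=49
  op11 P2: store L1 := 31 → I/I/M/I on L1; bus BusRdX; mem=49
  op12 P2: load  L0 → I/S/S/I on L0; bus BusRd Flush; mem=49
  op13 P1: store L1 := 48 → I/M/I/I on L1; bus BusRdX Flush; mem=31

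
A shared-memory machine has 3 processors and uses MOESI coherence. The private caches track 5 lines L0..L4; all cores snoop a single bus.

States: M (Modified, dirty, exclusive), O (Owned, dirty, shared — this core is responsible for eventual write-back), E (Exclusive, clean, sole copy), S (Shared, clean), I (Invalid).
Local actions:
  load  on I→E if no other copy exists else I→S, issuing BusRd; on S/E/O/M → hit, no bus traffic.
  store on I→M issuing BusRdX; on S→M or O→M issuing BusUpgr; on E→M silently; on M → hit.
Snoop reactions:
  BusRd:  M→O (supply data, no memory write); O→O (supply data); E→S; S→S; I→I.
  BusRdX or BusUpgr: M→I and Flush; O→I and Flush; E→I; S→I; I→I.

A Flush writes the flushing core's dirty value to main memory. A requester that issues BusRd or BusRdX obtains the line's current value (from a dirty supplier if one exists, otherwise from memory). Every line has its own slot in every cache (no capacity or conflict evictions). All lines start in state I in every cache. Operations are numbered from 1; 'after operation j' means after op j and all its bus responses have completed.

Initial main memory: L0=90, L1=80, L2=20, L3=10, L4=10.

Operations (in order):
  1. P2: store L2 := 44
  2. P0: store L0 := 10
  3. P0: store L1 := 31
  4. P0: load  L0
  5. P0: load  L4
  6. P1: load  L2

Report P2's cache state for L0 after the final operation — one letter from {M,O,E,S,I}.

  op1 P2: store L2 := 44 → I/I/M on L2; bus BusRdX; mem=20
  op2 P0: store L0 := 10 → M/I/I on L0; bus BusRdX; mem=90
  op3 P0: store L1 := 31 → M/I/I on L1; bus BusRdX; mem=80
  op4 P0: load  L0 → M/I/I on L0; bus (none); mem=90
  op5 P0: load  L4 → E/I/I on L4; bus BusRd; mem=10
  op6 P1: load  L2 → I/S/O on L2; bus BusRd; mem=20

state = I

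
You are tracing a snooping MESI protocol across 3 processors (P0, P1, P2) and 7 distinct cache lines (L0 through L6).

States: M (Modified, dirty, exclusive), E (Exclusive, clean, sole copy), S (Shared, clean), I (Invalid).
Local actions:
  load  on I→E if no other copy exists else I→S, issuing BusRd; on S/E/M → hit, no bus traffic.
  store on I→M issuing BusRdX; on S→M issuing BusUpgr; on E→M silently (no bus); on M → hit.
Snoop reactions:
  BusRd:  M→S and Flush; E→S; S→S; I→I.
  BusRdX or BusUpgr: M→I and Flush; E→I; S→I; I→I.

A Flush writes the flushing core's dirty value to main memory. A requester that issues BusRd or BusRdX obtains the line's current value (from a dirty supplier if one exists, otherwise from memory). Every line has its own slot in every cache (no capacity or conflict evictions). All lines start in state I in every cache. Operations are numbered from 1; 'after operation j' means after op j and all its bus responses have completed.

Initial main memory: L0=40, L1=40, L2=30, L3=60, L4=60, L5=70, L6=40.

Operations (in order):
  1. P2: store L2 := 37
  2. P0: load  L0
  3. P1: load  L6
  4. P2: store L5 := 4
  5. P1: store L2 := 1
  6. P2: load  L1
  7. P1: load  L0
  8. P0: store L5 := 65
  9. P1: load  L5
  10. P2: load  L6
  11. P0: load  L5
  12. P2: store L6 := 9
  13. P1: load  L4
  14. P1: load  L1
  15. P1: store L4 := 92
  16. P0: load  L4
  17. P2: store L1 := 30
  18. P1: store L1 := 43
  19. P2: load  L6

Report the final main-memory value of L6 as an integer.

step 1: P2: store L2 := 37  ⟶  IIM  (L2)  txn=BusRdX  M[L2]=30
step 2: P0: load  L0  ⟶  EII  (L0)  txn=BusRd  M[L0]=40
step 3: P1: load  L6  ⟶  IEI  (L6)  txn=BusRd  M[L6]=40
step 4: P2: store L5 := 4  ⟶  IIM  (L5)  txn=BusRdX  M[L5]=70
step 5: P1: store L2 := 1  ⟶  IMI  (L2)  txn=BusRdX+Flush  M[L2]=37
step 6: P2: load  L1  ⟶  IIE  (L1)  txn=BusRd  M[L1]=40
step 7: P1: load  L0  ⟶  SSI  (L0)  txn=BusRd  M[L0]=40
step 8: P0: store L5 := 65  ⟶  MII  (L5)  txn=BusRdX+Flush  M[L5]=4
step 9: P1: load  L5  ⟶  SSI  (L5)  txn=BusRd+Flush  M[L5]=65
step 10: P2: load  L6  ⟶  ISS  (L6)  txn=BusRd  M[L6]=40
step 11: P0: load  L5  ⟶  SSI  (L5)  txn=∅  M[L5]=65
step 12: P2: store L6 := 9  ⟶  IIM  (L6)  txn=BusUpgr  M[L6]=40
step 13: P1: load  L4  ⟶  IEI  (L4)  txn=BusRd  M[L4]=60
step 14: P1: load  L1  ⟶  ISS  (L1)  txn=BusRd  M[L1]=40
step 15: P1: store L4 := 92  ⟶  IMI  (L4)  txn=∅  M[L4]=60
step 16: P0: load  L4  ⟶  SSI  (L4)  txn=BusRd+Flush  M[L4]=92
step 17: P2: store L1 := 30  ⟶  IIM  (L1)  txn=BusUpgr  M[L1]=40
step 18: P1: store L1 := 43  ⟶  IMI  (L1)  txn=BusRdX+Flush  M[L1]=30
step 19: P2: load  L6  ⟶  IIM  (L6)  txn=∅  M[L6]=40

memory[L6] = 40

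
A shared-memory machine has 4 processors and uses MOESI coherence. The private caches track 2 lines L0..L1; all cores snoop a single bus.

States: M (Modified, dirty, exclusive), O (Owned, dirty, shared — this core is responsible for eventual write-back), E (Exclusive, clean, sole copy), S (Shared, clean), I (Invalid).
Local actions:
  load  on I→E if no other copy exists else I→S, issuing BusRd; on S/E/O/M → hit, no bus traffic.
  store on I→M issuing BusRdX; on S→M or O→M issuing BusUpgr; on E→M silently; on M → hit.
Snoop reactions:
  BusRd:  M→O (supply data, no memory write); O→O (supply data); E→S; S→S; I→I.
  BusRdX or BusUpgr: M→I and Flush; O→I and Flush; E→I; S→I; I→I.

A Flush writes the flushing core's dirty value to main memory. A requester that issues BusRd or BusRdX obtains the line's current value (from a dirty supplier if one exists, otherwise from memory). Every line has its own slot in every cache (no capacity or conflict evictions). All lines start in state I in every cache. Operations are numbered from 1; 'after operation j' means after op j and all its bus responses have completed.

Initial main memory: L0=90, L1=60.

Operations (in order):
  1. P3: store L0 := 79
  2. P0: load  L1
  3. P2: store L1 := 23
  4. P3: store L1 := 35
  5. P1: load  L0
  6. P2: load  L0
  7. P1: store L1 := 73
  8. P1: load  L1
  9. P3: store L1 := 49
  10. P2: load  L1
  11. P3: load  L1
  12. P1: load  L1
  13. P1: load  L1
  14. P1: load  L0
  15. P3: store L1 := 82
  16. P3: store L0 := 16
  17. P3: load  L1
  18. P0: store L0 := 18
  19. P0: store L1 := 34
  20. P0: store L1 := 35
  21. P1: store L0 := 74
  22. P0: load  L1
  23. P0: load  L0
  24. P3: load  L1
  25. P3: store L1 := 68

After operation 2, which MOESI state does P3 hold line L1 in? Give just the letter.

state = I

[1] P3: store L0 := 79 | P0:I, P1:I, P2:I, P3:M(79) | bus: BusRdX
[2] P0: load  L1 | P0:E(60), P1:I, P2:I, P3:I | bus: BusRd
[3] P2: store L1 := 23 | P0:I, P1:I, P2:M(23), P3:I | bus: BusRdX
[4] P3: store L1 := 35 | P0:I, P1:I, P2:I, P3:M(35) | bus: BusRdX,Flush
[5] P1: load  L0 | P0:I, P1:S(79), P2:I, P3:O(79) | bus: BusRd
[6] P2: load  L0 | P0:I, P1:S(79), P2:S(79), P3:O(79) | bus: BusRd
[7] P1: store L1 := 73 | P0:I, P1:M(73), P2:I, P3:I | bus: BusRdX,Flush
[8] P1: load  L1 | P0:I, P1:M(73), P2:I, P3:I | bus: none
[9] P3: store L1 := 49 | P0:I, P1:I, P2:I, P3:M(49) | bus: BusRdX,Flush
[10] P2: load  L1 | P0:I, P1:I, P2:S(49), P3:O(49) | bus: BusRd
[11] P3: load  L1 | P0:I, P1:I, P2:S(49), P3:O(49) | bus: none
[12] P1: load  L1 | P0:I, P1:S(49), P2:S(49), P3:O(49) | bus: BusRd
[13] P1: load  L1 | P0:I, P1:S(49), P2:S(49), P3:O(49) | bus: none
[14] P1: load  L0 | P0:I, P1:S(79), P2:S(79), P3:O(79) | bus: none
[15] P3: store L1 := 82 | P0:I, P1:I, P2:I, P3:M(82) | bus: BusUpgr
[16] P3: store L0 := 16 | P0:I, P1:I, P2:I, P3:M(16) | bus: BusUpgr
[17] P3: load  L1 | P0:I, P1:I, P2:I, P3:M(82) | bus: none
[18] P0: store L0 := 18 | P0:M(18), P1:I, P2:I, P3:I | bus: BusRdX,Flush
[19] P0: store L1 := 34 | P0:M(34), P1:I, P2:I, P3:I | bus: BusRdX,Flush
[20] P0: store L1 := 35 | P0:M(35), P1:I, P2:I, P3:I | bus: none
[21] P1: store L0 := 74 | P0:I, P1:M(74), P2:I, P3:I | bus: BusRdX,Flush
[22] P0: load  L1 | P0:M(35), P1:I, P2:I, P3:I | bus: none
[23] P0: load  L0 | P0:S(74), P1:O(74), P2:I, P3:I | bus: BusRd
[24] P3: load  L1 | P0:O(35), P1:I, P2:I, P3:S(35) | bus: BusRd
[25] P3: store L1 := 68 | P0:I, P1:I, P2:I, P3:M(68) | bus: BusUpgr,Flush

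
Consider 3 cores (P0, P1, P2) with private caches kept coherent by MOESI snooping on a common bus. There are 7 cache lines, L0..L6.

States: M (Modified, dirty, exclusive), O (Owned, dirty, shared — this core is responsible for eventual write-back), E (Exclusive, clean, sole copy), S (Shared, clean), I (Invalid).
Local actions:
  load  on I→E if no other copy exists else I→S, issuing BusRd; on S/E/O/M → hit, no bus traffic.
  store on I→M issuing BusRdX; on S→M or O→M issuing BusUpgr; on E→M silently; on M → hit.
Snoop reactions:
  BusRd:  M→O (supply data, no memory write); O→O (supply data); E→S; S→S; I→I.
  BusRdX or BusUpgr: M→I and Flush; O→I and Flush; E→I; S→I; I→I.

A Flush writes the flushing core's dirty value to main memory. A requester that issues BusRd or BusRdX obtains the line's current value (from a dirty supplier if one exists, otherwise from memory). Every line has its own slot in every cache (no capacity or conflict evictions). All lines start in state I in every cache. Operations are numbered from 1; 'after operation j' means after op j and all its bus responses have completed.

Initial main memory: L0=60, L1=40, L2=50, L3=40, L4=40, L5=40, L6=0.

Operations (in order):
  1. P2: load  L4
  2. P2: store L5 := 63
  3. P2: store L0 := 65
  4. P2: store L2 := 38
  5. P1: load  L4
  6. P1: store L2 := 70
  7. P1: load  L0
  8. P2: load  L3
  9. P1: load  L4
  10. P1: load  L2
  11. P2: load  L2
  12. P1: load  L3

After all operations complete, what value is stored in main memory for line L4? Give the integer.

[1] P2: load  L4 | P0:I, P1:I, P2:E(40) | bus: BusRd
[2] P2: store L5 := 63 | P0:I, P1:I, P2:M(63) | bus: BusRdX
[3] P2: store L0 := 65 | P0:I, P1:I, P2:M(65) | bus: BusRdX
[4] P2: store L2 := 38 | P0:I, P1:I, P2:M(38) | bus: BusRdX
[5] P1: load  L4 | P0:I, P1:S(40), P2:S(40) | bus: BusRd
[6] P1: store L2 := 70 | P0:I, P1:M(70), P2:I | bus: BusRdX,Flush
[7] P1: load  L0 | P0:I, P1:S(65), P2:O(65) | bus: BusRd
[8] P2: load  L3 | P0:I, P1:I, P2:E(40) | bus: BusRd
[9] P1: load  L4 | P0:I, P1:S(40), P2:S(40) | bus: none
[10] P1: load  L2 | P0:I, P1:M(70), P2:I | bus: none
[11] P2: load  L2 | P0:I, P1:O(70), P2:S(70) | bus: BusRd
[12] P1: load  L3 | P0:I, P1:S(40), P2:S(40) | bus: BusRd

memory[L4] = 40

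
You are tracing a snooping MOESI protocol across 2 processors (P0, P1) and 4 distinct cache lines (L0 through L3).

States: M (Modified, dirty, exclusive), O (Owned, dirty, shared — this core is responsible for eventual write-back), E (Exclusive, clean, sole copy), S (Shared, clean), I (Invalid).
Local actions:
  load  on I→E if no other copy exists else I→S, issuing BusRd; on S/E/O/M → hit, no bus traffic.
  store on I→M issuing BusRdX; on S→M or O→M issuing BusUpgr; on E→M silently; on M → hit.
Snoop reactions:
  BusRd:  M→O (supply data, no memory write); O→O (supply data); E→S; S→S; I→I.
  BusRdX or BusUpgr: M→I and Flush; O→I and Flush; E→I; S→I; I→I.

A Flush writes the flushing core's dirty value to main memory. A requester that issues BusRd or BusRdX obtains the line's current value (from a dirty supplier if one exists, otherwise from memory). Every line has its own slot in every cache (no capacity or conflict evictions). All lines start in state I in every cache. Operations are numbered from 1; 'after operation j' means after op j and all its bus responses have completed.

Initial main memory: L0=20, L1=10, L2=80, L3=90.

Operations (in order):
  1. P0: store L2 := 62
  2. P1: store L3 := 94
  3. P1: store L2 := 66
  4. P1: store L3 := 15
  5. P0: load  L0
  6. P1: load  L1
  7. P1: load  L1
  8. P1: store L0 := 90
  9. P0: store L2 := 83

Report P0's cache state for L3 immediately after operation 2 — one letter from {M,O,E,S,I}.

state = I

[1] P0: store L2 := 62 | P0:M(62), P1:I | bus: BusRdX
[2] P1: store L3 := 94 | P0:I, P1:M(94) | bus: BusRdX
[3] P1: store L2 := 66 | P0:I, P1:M(66) | bus: BusRdX,Flush
[4] P1: store L3 := 15 | P0:I, P1:M(15) | bus: none
[5] P0: load  L0 | P0:E(20), P1:I | bus: BusRd
[6] P1: load  L1 | P0:I, P1:E(10) | bus: BusRd
[7] P1: load  L1 | P0:I, P1:E(10) | bus: none
[8] P1: store L0 := 90 | P0:I, P1:M(90) | bus: BusRdX
[9] P0: store L2 := 83 | P0:M(83), P1:I | bus: BusRdX,Flush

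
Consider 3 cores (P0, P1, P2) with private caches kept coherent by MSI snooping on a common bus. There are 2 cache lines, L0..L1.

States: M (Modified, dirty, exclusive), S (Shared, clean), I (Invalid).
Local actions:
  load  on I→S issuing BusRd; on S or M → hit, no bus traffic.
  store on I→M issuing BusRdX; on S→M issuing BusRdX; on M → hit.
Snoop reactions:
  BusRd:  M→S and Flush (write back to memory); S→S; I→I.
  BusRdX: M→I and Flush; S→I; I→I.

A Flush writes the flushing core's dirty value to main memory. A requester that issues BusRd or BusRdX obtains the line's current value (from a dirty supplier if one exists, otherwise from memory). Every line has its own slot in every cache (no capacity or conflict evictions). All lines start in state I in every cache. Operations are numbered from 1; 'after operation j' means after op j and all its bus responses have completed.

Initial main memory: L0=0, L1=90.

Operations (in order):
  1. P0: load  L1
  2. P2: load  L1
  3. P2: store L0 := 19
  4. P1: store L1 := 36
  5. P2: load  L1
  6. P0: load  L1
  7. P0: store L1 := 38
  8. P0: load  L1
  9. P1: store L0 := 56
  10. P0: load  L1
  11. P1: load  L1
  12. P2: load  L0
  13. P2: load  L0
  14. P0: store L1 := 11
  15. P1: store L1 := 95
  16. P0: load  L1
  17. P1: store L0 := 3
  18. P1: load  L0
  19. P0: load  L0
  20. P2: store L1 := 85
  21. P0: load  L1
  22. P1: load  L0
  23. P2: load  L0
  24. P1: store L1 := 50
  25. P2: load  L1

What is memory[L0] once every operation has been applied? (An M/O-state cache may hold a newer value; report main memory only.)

1. P0: load  L1  bus=[BusRd]  L1: P0=S P1=I P2=I  mem[L1]=90
2. P2: load  L1  bus=[BusRd]  L1: P0=S P1=I P2=S  mem[L1]=90
3. P2: store L0 := 19  bus=[BusRdX]  L0: P0=I P1=I P2=M  mem[L0]=0
4. P1: store L1 := 36  bus=[BusRdX]  L1: P0=I P1=M P2=I  mem[L1]=90
5. P2: load  L1  bus=[BusRd,Flush]  L1: P0=I P1=S P2=S  mem[L1]=36
6. P0: load  L1  bus=[BusRd]  L1: P0=S P1=S P2=S  mem[L1]=36
7. P0: store L1 := 38  bus=[BusRdX]  L1: P0=M P1=I P2=I  mem[L1]=36
8. P0: load  L1  bus=[-]  L1: P0=M P1=I P2=I  mem[L1]=36
9. P1: store L0 := 56  bus=[BusRdX,Flush]  L0: P0=I P1=M P2=I  mem[L0]=19
10. P0: load  L1  bus=[-]  L1: P0=M P1=I P2=I  mem[L1]=36
11. P1: load  L1  bus=[BusRd,Flush]  L1: P0=S P1=S P2=I  mem[L1]=38
12. P2: load  L0  bus=[BusRd,Flush]  L0: P0=I P1=S P2=S  mem[L0]=56
13. P2: load  L0  bus=[-]  L0: P0=I P1=S P2=S  mem[L0]=56
14. P0: store L1 := 11  bus=[BusRdX]  L1: P0=M P1=I P2=I  mem[L1]=38
15. P1: store L1 := 95  bus=[BusRdX,Flush]  L1: P0=I P1=M P2=I  mem[L1]=11
16. P0: load  L1  bus=[BusRd,Flush]  L1: P0=S P1=S P2=I  mem[L1]=95
17. P1: store L0 := 3  bus=[BusRdX]  L0: P0=I P1=M P2=I  mem[L0]=56
18. P1: load  L0  bus=[-]  L0: P0=I P1=M P2=I  mem[L0]=56
19. P0: load  L0  bus=[BusRd,Flush]  L0: P0=S P1=S P2=I  mem[L0]=3
20. P2: store L1 := 85  bus=[BusRdX]  L1: P0=I P1=I P2=M  mem[L1]=95
21. P0: load  L1  bus=[BusRd,Flush]  L1: P0=S P1=I P2=S  mem[L1]=85
22. P1: load  L0  bus=[-]  L0: P0=S P1=S P2=I  mem[L0]=3
23. P2: load  L0  bus=[BusRd]  L0: P0=S P1=S P2=S  mem[L0]=3
24. P1: store L1 := 50  bus=[BusRdX]  L1: P0=I P1=M P2=I  mem[L1]=85
25. P2: load  L1  bus=[BusRd,Flush]  L1: P0=I P1=S P2=S  mem[L1]=50

memory[L0] = 3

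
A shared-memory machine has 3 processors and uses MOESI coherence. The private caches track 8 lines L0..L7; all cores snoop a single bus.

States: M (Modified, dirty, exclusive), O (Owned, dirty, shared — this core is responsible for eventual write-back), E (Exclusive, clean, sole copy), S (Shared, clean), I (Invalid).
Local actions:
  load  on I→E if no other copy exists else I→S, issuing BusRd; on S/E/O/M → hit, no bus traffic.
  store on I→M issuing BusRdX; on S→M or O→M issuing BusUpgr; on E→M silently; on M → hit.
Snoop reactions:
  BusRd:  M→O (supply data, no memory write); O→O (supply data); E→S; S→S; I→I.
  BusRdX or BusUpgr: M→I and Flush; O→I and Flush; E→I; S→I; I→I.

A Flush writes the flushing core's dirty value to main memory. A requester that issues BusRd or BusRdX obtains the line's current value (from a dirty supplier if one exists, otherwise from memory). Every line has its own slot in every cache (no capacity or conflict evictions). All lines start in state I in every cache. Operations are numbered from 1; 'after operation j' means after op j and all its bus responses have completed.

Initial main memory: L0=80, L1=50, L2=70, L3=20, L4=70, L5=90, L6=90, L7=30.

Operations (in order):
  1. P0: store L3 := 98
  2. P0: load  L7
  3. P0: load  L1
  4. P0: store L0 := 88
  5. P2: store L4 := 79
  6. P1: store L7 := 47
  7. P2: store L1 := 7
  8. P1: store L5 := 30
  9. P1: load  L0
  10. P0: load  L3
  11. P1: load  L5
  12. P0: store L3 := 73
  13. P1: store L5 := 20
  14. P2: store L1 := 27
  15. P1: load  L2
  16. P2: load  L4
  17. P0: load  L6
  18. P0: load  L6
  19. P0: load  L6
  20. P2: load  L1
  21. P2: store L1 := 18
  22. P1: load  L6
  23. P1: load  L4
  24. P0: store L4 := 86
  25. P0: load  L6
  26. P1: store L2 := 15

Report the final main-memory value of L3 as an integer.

[1] P0: store L3 := 98 | P0:M(98), P1:I, P2:I | bus: BusRdX
[2] P0: load  L7 | P0:E(30), P1:I, P2:I | bus: BusRd
[3] P0: load  L1 | P0:E(50), P1:I, P2:I | bus: BusRd
[4] P0: store L0 := 88 | P0:M(88), P1:I, P2:I | bus: BusRdX
[5] P2: store L4 := 79 | P0:I, P1:I, P2:M(79) | bus: BusRdX
[6] P1: store L7 := 47 | P0:I, P1:M(47), P2:I | bus: BusRdX
[7] P2: store L1 := 7 | P0:I, P1:I, P2:M(7) | bus: BusRdX
[8] P1: store L5 := 30 | P0:I, P1:M(30), P2:I | bus: BusRdX
[9] P1: load  L0 | P0:O(88), P1:S(88), P2:I | bus: BusRd
[10] P0: load  L3 | P0:M(98), P1:I, P2:I | bus: none
[11] P1: load  L5 | P0:I, P1:M(30), P2:I | bus: none
[12] P0: store L3 := 73 | P0:M(73), P1:I, P2:I | bus: none
[13] P1: store L5 := 20 | P0:I, P1:M(20), P2:I | bus: none
[14] P2: store L1 := 27 | P0:I, P1:I, P2:M(27) | bus: none
[15] P1: load  L2 | P0:I, P1:E(70), P2:I | bus: BusRd
[16] P2: load  L4 | P0:I, P1:I, P2:M(79) | bus: none
[17] P0: load  L6 | P0:E(90), P1:I, P2:I | bus: BusRd
[18] P0: load  L6 | P0:E(90), P1:I, P2:I | bus: none
[19] P0: load  L6 | P0:E(90), P1:I, P2:I | bus: none
[20] P2: load  L1 | P0:I, P1:I, P2:M(27) | bus: none
[21] P2: store L1 := 18 | P0:I, P1:I, P2:M(18) | bus: none
[22] P1: load  L6 | P0:S(90), P1:S(90), P2:I | bus: BusRd
[23] P1: load  L4 | P0:I, P1:S(79), P2:O(79) | bus: BusRd
[24] P0: store L4 := 86 | P0:M(86), P1:I, P2:I | bus: BusRdX,Flush
[25] P0: load  L6 | P0:S(90), P1:S(90), P2:I | bus: none
[26] P1: store L2 := 15 | P0:I, P1:M(15), P2:I | bus: none

memory[L3] = 20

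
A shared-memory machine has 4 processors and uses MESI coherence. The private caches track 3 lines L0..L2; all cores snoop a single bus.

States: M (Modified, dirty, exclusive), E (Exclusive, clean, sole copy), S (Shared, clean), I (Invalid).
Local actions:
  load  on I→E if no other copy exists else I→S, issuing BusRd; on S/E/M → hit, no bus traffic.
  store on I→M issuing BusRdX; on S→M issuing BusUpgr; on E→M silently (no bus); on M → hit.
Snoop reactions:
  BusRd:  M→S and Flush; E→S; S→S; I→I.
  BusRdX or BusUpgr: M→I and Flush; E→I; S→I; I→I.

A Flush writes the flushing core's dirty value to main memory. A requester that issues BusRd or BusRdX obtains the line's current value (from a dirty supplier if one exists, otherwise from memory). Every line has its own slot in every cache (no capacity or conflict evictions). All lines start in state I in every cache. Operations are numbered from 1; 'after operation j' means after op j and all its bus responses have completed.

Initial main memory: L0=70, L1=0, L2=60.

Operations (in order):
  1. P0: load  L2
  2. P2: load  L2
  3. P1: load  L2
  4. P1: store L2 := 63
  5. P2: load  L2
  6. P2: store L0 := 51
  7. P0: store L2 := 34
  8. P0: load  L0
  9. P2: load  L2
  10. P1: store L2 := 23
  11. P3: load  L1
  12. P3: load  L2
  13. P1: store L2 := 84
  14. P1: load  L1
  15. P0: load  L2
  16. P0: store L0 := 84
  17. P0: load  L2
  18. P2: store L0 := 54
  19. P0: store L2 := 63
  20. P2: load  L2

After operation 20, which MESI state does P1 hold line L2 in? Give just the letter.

  op1 P0: load  L2 → E/I/I/I on L2; bus BusRd; mem=60
  op2 P2: load  L2 → S/I/S/I on L2; bus BusRd; mem=60
  op3 P1: load  L2 → S/S/S/I on L2; bus BusRd; mem=60
  op4 P1: store L2 := 63 → I/M/I/I on L2; bus BusUpgr; mem=60
  op5 P2: load  L2 → I/S/S/I on L2; bus BusRd Flush; mem=63
  op6 P2: store L0 := 51 → I/I/M/I on L0; bus BusRdX; mem=70
  op7 P0: store L2 := 34 → M/I/I/I on L2; bus BusRdX; mem=63
  op8 P0: load  L0 → S/I/S/I on L0; bus BusRd Flush; mem=51
  op9 P2: load  L2 → S/I/S/I on L2; bus BusRd Flush; mem=34
  op10 P1: store L2 := 23 → I/M/I/I on L2; bus BusRdX; mem=34
  op11 P3: load  L1 → I/I/I/E on L1; bus BusRd; mem=0
  op12 P3: load  L2 → I/S/I/S on L2; bus BusRd Flush; mem=23
  op13 P1: store L2 := 84 → I/M/I/I on L2; bus BusUpgr; mem=23
  op14 P1: load  L1 → I/S/I/S on L1; bus BusRd; mem=0
  op15 P0: load  L2 → S/S/I/I on L2; bus BusRd Flush; mem=84
  op16 P0: store L0 := 84 → M/I/I/I on L0; bus BusUpgr; mem=51
  op17 P0: load  L2 → S/S/I/I on L2; bus (none); mem=84
  op18 P2: store L0 := 54 → I/I/M/I on L0; bus BusRdX Flush; mem=84
  op19 P0: store L2 := 63 → M/I/I/I on L2; bus BusUpgr; mem=84
  op20 P2: load  L2 → S/I/S/I on L2; bus BusRd Flush; mem=63

state = I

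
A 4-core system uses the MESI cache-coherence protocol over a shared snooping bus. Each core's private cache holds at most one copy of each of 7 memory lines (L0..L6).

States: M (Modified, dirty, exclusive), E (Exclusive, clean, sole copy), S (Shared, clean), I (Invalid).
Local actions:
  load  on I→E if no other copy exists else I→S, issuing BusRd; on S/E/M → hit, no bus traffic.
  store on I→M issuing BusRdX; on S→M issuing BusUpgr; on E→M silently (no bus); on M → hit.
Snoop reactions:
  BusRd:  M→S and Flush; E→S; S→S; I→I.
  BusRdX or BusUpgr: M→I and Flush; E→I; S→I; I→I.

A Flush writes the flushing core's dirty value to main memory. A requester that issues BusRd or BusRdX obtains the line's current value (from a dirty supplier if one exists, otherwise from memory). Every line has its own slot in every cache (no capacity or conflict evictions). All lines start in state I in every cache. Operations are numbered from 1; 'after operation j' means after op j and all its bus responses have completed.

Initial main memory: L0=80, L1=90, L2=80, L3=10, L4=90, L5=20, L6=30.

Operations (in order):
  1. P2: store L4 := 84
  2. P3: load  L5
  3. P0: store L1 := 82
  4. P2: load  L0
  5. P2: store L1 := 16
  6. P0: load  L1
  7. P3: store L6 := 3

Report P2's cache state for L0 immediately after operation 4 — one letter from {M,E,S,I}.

[1] P2: store L4 := 84 | P0:I, P1:I, P2:M(84), P3:I | bus: BusRdX
[2] P3: load  L5 | P0:I, P1:I, P2:I, P3:E(20) | bus: BusRd
[3] P0: store L1 := 82 | P0:M(82), P1:I, P2:I, P3:I | bus: BusRdX
[4] P2: load  L0 | P0:I, P1:I, P2:E(80), P3:I | bus: BusRd
[5] P2: store L1 := 16 | P0:I, P1:I, P2:M(16), P3:I | bus: BusRdX,Flush
[6] P0: load  L1 | P0:S(16), P1:I, P2:S(16), P3:I | bus: BusRd,Flush
[7] P3: store L6 := 3 | P0:I, P1:I, P2:I, P3:M(3) | bus: BusRdX

state = E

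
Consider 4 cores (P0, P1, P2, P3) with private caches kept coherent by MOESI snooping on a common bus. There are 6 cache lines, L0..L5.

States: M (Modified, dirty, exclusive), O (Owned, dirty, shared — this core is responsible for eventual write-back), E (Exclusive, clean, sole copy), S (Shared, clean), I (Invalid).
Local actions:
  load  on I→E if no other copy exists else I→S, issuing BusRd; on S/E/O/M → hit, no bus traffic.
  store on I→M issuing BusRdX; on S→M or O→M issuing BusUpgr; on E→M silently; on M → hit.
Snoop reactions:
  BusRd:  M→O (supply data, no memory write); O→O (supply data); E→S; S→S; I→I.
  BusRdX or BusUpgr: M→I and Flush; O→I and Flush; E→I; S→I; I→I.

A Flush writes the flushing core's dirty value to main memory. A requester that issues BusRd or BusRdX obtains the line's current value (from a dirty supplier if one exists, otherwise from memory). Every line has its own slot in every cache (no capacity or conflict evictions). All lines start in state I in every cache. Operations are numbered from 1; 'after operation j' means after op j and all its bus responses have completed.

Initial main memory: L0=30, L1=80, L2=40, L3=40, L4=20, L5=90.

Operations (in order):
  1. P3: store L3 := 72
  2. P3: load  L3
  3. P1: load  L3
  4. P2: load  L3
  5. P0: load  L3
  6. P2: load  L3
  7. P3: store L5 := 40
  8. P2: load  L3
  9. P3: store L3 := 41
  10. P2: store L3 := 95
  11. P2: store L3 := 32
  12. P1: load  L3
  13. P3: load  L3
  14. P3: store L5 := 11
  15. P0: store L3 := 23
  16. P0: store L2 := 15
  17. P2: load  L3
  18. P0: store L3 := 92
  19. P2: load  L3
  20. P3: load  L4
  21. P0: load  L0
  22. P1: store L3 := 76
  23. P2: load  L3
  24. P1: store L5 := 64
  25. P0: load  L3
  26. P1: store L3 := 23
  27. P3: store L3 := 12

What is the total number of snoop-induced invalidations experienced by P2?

invalidations = 5

[1] P3: store L3 := 72 | P0:I, P1:I, P2:I, P3:M(72) | bus: BusRdX
[2] P3: load  L3 | P0:I, P1:I, P2:I, P3:M(72) | bus: none
[3] P1: load  L3 | P0:I, P1:S(72), P2:I, P3:O(72) | bus: BusRd
[4] P2: load  L3 | P0:I, P1:S(72), P2:S(72), P3:O(72) | bus: BusRd
[5] P0: load  L3 | P0:S(72), P1:S(72), P2:S(72), P3:O(72) | bus: BusRd
[6] P2: load  L3 | P0:S(72), P1:S(72), P2:S(72), P3:O(72) | bus: none
[7] P3: store L5 := 40 | P0:I, P1:I, P2:I, P3:M(40) | bus: BusRdX
[8] P2: load  L3 | P0:S(72), P1:S(72), P2:S(72), P3:O(72) | bus: none
[9] P3: store L3 := 41 | P0:I, P1:I, P2:I, P3:M(41) | bus: BusUpgr
[10] P2: store L3 := 95 | P0:I, P1:I, P2:M(95), P3:I | bus: BusRdX,Flush
[11] P2: store L3 := 32 | P0:I, P1:I, P2:M(32), P3:I | bus: none
[12] P1: load  L3 | P0:I, P1:S(32), P2:O(32), P3:I | bus: BusRd
[13] P3: load  L3 | P0:I, P1:S(32), P2:O(32), P3:S(32) | bus: BusRd
[14] P3: store L5 := 11 | P0:I, P1:I, P2:I, P3:M(11) | bus: none
[15] P0: store L3 := 23 | P0:M(23), P1:I, P2:I, P3:I | bus: BusRdX,Flush
[16] P0: store L2 := 15 | P0:M(15), P1:I, P2:I, P3:I | bus: BusRdX
[17] P2: load  L3 | P0:O(23), P1:I, P2:S(23), P3:I | bus: BusRd
[18] P0: store L3 := 92 | P0:M(92), P1:I, P2:I, P3:I | bus: BusUpgr
[19] P2: load  L3 | P0:O(92), P1:I, P2:S(92), P3:I | bus: BusRd
[20] P3: load  L4 | P0:I, P1:I, P2:I, P3:E(20) | bus: BusRd
[21] P0: load  L0 | P0:E(30), P1:I, P2:I, P3:I | bus: BusRd
[22] P1: store L3 := 76 | P0:I, P1:M(76), P2:I, P3:I | bus: BusRdX,Flush
[23] P2: load  L3 | P0:I, P1:O(76), P2:S(76), P3:I | bus: BusRd
[24] P1: store L5 := 64 | P0:I, P1:M(64), P2:I, P3:I | bus: BusRdX,Flush
[25] P0: load  L3 | P0:S(76), P1:O(76), P2:S(76), P3:I | bus: BusRd
[26] P1: store L3 := 23 | P0:I, P1:M(23), P2:I, P3:I | bus: BusUpgr
[27] P3: store L3 := 12 | P0:I, P1:I, P2:I, P3:M(12) | bus: BusRdX,Flush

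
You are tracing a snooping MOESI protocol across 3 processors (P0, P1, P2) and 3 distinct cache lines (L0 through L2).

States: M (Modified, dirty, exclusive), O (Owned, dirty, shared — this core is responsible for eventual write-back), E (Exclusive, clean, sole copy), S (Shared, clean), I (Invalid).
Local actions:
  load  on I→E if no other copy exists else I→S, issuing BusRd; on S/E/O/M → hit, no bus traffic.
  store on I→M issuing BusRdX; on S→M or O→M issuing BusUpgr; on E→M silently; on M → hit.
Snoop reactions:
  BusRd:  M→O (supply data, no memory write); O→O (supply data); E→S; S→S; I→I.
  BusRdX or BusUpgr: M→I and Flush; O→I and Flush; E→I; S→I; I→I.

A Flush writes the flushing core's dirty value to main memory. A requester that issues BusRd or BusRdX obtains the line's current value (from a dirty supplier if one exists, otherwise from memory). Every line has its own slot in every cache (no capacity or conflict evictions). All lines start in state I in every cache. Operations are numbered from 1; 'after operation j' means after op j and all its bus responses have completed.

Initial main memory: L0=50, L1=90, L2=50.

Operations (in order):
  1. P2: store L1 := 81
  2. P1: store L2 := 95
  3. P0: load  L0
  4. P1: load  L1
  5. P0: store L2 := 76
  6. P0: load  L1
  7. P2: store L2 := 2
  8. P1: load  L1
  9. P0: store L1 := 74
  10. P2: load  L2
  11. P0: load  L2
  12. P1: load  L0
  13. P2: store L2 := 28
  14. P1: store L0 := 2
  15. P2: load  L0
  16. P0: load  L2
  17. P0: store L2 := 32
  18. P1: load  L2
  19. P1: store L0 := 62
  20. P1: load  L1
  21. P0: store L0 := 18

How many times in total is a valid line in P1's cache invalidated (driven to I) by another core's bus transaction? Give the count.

  op1 P2: store L1 := 81 → I/I/M on L1; bus BusRdX; mem=90
  op2 P1: store L2 := 95 → I/M/I on L2; bus BusRdX; mem=50
  op3 P0: load  L0 → E/I/I on L0; bus BusRd; mem=50
  op4 P1: load  L1 → I/S/O on L1; bus BusRd; mem=90
  op5 P0: store L2 := 76 → M/I/I on L2; bus BusRdX Flush; mem=95
  op6 P0: load  L1 → S/S/O on L1; bus BusRd; mem=90
  op7 P2: store L2 := 2 → I/I/M on L2; bus BusRdX Flush; mem=76
  op8 P1: load  L1 → S/S/O on L1; bus (none); mem=90
  op9 P0: store L1 := 74 → M/I/I on L1; bus BusUpgr Flush; mem=81
  op10 P2: load  L2 → I/I/M on L2; bus (none); mem=76
  op11 P0: load  L2 → S/I/O on L2; bus BusRd; mem=76
  op12 P1: load  L0 → S/S/I on L0; bus BusRd; mem=50
  op13 P2: store L2 := 28 → I/I/M on L2; bus BusUpgr; mem=76
  op14 P1: store L0 := 2 → I/M/I on L0; bus BusUpgr; mem=50
  op15 P2: load  L0 → I/O/S on L0; bus BusRd; mem=50
  op16 P0: load  L2 → S/I/O on L2; bus BusRd; mem=76
  op17 P0: store L2 := 32 → M/I/I on L2; bus BusUpgr Flush; mem=28
  op18 P1: load  L2 → O/S/I on L2; bus BusRd; mem=28
  op19 P1: store L0 := 62 → I/M/I on L0; bus BusUpgr; mem=50
  op20 P1: load  L1 → O/S/I on L1; bus BusRd; mem=81
  op21 P0: store L0 := 18 → M/I/I on L0; bus BusRdX Flush; mem=62

invalidations = 3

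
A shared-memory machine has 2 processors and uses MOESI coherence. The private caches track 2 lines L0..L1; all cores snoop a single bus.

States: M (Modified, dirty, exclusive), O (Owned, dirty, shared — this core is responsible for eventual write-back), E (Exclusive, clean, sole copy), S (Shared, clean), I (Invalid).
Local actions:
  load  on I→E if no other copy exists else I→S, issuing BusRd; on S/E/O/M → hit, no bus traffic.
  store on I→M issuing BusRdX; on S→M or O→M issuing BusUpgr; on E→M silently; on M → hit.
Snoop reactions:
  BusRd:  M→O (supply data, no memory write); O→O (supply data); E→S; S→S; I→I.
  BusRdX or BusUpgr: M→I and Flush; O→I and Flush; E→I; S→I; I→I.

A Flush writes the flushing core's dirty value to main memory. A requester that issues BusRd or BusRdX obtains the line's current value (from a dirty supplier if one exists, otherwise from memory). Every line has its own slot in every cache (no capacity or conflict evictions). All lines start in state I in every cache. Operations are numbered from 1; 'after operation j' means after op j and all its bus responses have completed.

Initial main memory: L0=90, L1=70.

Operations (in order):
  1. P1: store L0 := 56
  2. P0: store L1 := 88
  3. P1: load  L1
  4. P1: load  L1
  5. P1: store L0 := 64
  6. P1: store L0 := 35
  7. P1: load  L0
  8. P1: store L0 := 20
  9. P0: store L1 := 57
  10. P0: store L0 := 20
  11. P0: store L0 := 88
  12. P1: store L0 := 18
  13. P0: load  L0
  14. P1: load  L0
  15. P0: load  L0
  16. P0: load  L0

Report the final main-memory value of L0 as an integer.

memory[L0] = 88

step 1: P1: store L0 := 56  ⟶  IM  (L0)  txn=BusRdX  M[L0]=90
step 2: P0: store L1 := 88  ⟶  MI  (L1)  txn=BusRdX  M[L1]=70
step 3: P1: load  L1  ⟶  OS  (L1)  txn=BusRd  M[L1]=70
step 4: P1: load  L1  ⟶  OS  (L1)  txn=∅  M[L1]=70
step 5: P1: store L0 := 64  ⟶  IM  (L0)  txn=∅  M[L0]=90
step 6: P1: store L0 := 35  ⟶  IM  (L0)  txn=∅  M[L0]=90
step 7: P1: load  L0  ⟶  IM  (L0)  txn=∅  M[L0]=90
step 8: P1: store L0 := 20  ⟶  IM  (L0)  txn=∅  M[L0]=90
step 9: P0: store L1 := 57  ⟶  MI  (L1)  txn=BusUpgr  M[L1]=70
step 10: P0: store L0 := 20  ⟶  MI  (L0)  txn=BusRdX+Flush  M[L0]=20
step 11: P0: store L0 := 88  ⟶  MI  (L0)  txn=∅  M[L0]=20
step 12: P1: store L0 := 18  ⟶  IM  (L0)  txn=BusRdX+Flush  M[L0]=88
step 13: P0: load  L0  ⟶  SO  (L0)  txn=BusRd  M[L0]=88
step 14: P1: load  L0  ⟶  SO  (L0)  txn=∅  M[L0]=88
step 15: P0: load  L0  ⟶  SO  (L0)  txn=∅  M[L0]=88
step 16: P0: load  L0  ⟶  SO  (L0)  txn=∅  M[L0]=88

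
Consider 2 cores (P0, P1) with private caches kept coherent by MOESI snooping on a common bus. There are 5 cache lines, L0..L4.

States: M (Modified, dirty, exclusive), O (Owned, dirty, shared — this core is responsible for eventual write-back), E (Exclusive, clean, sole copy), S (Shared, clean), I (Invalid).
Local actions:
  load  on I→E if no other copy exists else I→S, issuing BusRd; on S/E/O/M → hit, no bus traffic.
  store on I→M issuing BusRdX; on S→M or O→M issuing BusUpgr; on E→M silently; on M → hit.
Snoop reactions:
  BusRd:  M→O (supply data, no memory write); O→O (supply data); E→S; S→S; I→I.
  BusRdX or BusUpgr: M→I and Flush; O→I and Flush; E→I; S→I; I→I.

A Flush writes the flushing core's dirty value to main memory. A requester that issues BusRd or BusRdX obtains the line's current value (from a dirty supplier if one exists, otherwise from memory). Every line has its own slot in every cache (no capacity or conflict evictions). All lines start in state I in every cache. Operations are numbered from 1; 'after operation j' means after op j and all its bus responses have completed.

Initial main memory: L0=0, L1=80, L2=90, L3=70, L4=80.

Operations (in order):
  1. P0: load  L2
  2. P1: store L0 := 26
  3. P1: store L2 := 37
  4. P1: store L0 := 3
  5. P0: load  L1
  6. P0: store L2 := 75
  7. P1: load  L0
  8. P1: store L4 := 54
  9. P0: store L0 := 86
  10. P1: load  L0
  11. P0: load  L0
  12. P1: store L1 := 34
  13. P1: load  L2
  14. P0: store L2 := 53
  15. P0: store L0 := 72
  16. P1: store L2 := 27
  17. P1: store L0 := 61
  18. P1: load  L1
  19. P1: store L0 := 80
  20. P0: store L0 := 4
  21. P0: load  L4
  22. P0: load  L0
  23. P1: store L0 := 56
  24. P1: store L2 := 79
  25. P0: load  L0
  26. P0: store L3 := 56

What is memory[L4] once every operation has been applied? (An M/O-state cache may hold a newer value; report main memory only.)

memory[L4] = 80

step 1: P0: load  L2  ⟶  EI  (L2)  txn=BusRd  M[L2]=90
step 2: P1: store L0 := 26  ⟶  IM  (L0)  txn=BusRdX  M[L0]=0
step 3: P1: store L2 := 37  ⟶  IM  (L2)  txn=BusRdX  M[L2]=90
step 4: P1: store L0 := 3  ⟶  IM  (L0)  txn=∅  M[L0]=0
step 5: P0: load  L1  ⟶  EI  (L1)  txn=BusRd  M[L1]=80
step 6: P0: store L2 := 75  ⟶  MI  (L2)  txn=BusRdX+Flush  M[L2]=37
step 7: P1: load  L0  ⟶  IM  (L0)  txn=∅  M[L0]=0
step 8: P1: store L4 := 54  ⟶  IM  (L4)  txn=BusRdX  M[L4]=80
step 9: P0: store L0 := 86  ⟶  MI  (L0)  txn=BusRdX+Flush  M[L0]=3
step 10: P1: load  L0  ⟶  OS  (L0)  txn=BusRd  M[L0]=3
step 11: P0: load  L0  ⟶  OS  (L0)  txn=∅  M[L0]=3
step 12: P1: store L1 := 34  ⟶  IM  (L1)  txn=BusRdX  M[L1]=80
step 13: P1: load  L2  ⟶  OS  (L2)  txn=BusRd  M[L2]=37
step 14: P0: store L2 := 53  ⟶  MI  (L2)  txn=BusUpgr  M[L2]=37
step 15: P0: store L0 := 72  ⟶  MI  (L0)  txn=BusUpgr  M[L0]=3
step 16: P1: store L2 := 27  ⟶  IM  (L2)  txn=BusRdX+Flush  M[L2]=53
step 17: P1: store L0 := 61  ⟶  IM  (L0)  txn=BusRdX+Flush  M[L0]=72
step 18: P1: load  L1  ⟶  IM  (L1)  txn=∅  M[L1]=80
step 19: P1: store L0 := 80  ⟶  IM  (L0)  txn=∅  M[L0]=72
step 20: P0: store L0 := 4  ⟶  MI  (L0)  txn=BusRdX+Flush  M[L0]=80
step 21: P0: load  L4  ⟶  SO  (L4)  txn=BusRd  M[L4]=80
step 22: P0: load  L0  ⟶  MI  (L0)  txn=∅  M[L0]=80
step 23: P1: store L0 := 56  ⟶  IM  (L0)  txn=BusRdX+Flush  M[L0]=4
step 24: P1: store L2 := 79  ⟶  IM  (L2)  txn=∅  M[L2]=53
step 25: P0: load  L0  ⟶  SO  (L0)  txn=BusRd  M[L0]=4
step 26: P0: store L3 := 56  ⟶  MI  (L3)  txn=BusRdX  M[L3]=70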